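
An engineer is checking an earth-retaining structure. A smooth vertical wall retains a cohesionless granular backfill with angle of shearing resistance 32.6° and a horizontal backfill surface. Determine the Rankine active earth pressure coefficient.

K_a = (1 − sin φ)/(1 + sin φ) = (1 − sin 32.6°)/(1 + sin 32.6°) = 0.2997.

0.300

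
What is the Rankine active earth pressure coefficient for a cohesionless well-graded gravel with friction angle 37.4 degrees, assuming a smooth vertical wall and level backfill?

K_a = tan²(45° − φ/2) = tan²(26.30°) = 0.2443.

0.244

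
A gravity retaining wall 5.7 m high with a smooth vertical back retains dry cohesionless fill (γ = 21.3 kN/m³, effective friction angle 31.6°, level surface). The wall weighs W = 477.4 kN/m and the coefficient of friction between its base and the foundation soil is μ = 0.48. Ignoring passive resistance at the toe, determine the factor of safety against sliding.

K_a = tan²(45° − 31.6°/2) = 0.3123.
P_a = ½K_aγH² = 0.5×0.3123×21.3×5.7² = 108.1 kN/m, acting at H/3 = 1.900 m above the base.
FS_sliding = μW / P_a = 0.48×477.4 / 108.1 = 2.120.

2.12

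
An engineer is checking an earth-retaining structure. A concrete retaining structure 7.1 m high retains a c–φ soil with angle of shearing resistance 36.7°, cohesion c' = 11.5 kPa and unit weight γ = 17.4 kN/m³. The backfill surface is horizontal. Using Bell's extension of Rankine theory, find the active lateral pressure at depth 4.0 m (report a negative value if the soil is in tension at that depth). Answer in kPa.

K_a = (1 − sin φ)/(1 + sin φ) = 0.2519.
σ_a = K_a γ z − 2c√K_a = 0.2519×17.4×4.0 − 2×11.5×0.5019 = 5.987 kPa.

5.99 kPa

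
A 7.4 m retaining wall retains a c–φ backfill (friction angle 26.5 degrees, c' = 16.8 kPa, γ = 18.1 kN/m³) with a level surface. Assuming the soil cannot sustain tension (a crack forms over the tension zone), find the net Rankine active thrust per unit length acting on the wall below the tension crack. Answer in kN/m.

K_a = 0.3829; √K_a = 0.6188.
Tension-crack depth z_c = 2c/(γ√K_a) = 2×16.8/(18.1×0.6188) = 3.000 m.
σ_a at base = K_a γ H − 2c√K_a = 0.3829×18.1×7.4 − 2×16.8×0.6188 = 30.50 kPa.
P_a = ½ × 30.50 × (H − z_c) = 0.5×30.50×4.400 = 67.10 kN/m.

67.1 kN/m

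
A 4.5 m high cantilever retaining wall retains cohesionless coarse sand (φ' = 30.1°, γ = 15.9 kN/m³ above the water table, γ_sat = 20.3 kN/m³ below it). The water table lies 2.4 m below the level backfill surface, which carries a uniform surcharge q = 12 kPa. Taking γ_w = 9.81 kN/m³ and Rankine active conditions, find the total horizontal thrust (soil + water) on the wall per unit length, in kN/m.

89.0 kN/m

K_a = tan²(45° − φ/2) = 0.3320.
γ' = 20.3 − 9.81 = 10.49 kN/m³. h₂ = H − d_w = 2.1 m.
σ'_h: at surface K_a·q = 3.984; at WT K_a(q+γd_w) = 16.65; at base K_a(q+γd_w+γ'h₂) = 23.97 kPa.
P₁ = ½(3.984+16.65)×2.4 = 24.76; P₂ = ½(16.65+23.97)×2.1 = 42.65; P_w = ½γ_w h₂² = 21.63.
Total = 24.76+42.65+21.63 = 89.04 kN/m.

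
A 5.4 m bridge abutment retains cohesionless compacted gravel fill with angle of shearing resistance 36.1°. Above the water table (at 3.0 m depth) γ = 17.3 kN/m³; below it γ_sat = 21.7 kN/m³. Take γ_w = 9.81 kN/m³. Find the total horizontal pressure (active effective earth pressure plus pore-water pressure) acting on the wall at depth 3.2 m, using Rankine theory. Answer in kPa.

K_a = (1 − sin φ)/(1 + sin φ) = 0.2585.
γ' = 21.7 − 9.81 = 11.89 kN/m³.
Effective vertical stress at 3.2 m: σ'_v = 17.3×3.0 + 11.89×0.200 = 54.28 kPa.
σ'_h = K_a σ'_v = 0.2585 × 54.28 = 14.03 kPa; u = γ_w × 0.200 = 1.962 kPa.
Total σ_h = 14.03 + 1.962 = 15.99 kPa.

16.0 kPa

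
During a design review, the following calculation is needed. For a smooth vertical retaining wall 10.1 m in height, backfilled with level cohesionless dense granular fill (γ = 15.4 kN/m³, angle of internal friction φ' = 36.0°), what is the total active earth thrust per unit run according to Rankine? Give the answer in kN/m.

204 kN/m

K_a = tan²(45° − φ/2) = 0.2596.
P_a = ½ K_a γ H² = 0.5 × 0.2596 × 15.4 × 10.1² = 203.9 kN/m.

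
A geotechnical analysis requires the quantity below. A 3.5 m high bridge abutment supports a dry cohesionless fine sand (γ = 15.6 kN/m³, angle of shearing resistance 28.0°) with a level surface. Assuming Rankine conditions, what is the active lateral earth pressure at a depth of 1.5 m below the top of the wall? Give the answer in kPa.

8.45 kPa

K_a = (1 − sin φ)/(1 + sin φ) = 0.3610.
σ_h = K_a γ z = 0.3610 × 15.6 × 1.5 = 8.448 kPa.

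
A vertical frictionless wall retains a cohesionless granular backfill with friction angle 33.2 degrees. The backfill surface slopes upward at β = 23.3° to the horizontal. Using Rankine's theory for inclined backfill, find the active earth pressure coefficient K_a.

0.382

K_a = cos β · (cos β − √(cos²β − cos²φ)) / (cos β + √(cos²β − cos²φ)).
cos β = 0.9184, cos φ = 0.8368, √(cos²β − cos²φ) = 0.3786.
K_a = 0.9184 × (0.9184 − 0.3786)/(0.9184 + 0.3786) = 0.3822.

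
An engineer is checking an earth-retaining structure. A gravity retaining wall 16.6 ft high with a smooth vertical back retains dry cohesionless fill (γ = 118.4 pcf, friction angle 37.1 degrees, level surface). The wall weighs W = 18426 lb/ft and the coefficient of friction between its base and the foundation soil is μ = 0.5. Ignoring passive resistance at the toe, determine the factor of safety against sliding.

2.28

K_a = tan²(45° − 37.1°/2) = 0.2475.
P_a = ½K_aγH² = 0.5×0.2475×118.4×16.6² = 4037 lb/ft, acting at H/3 = 5.533 ft above the base.
FS_sliding = μW / P_a = 0.5×18426 / 4037 = 2.282.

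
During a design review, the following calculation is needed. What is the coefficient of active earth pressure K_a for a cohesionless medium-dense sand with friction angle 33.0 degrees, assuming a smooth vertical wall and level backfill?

0.295

K_a = (1 − sin φ)/(1 + sin φ) = (1 − sin 33.0°)/(1 + sin 33.0°) = 0.2948.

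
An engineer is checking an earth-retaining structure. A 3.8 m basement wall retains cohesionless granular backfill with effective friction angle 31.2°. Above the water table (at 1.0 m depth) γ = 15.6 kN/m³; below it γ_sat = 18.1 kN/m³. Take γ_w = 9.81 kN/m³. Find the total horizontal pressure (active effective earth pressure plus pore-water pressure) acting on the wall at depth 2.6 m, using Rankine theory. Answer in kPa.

24.9 kPa

K_a = (1 − sin φ)/(1 + sin φ) = 0.3175.
γ' = 18.1 − 9.81 = 8.290 kN/m³.
Effective vertical stress at 2.6 m: σ'_v = 15.6×1.0 + 8.290×1.60 = 28.86 kPa.
σ'_h = K_a σ'_v = 0.3175 × 28.86 = 9.164 kPa; u = γ_w × 1.60 = 15.70 kPa.
Total σ_h = 9.164 + 15.70 = 24.86 kPa.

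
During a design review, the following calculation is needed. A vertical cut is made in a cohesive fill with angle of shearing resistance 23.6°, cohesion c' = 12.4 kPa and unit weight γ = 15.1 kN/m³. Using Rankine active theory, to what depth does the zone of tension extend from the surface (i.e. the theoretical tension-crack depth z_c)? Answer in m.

K_a = tan²(45° − 23.6°/2) = 0.4282; √K_a = 0.6544.
The active pressure is zero where K_a γ z = 2c√K_a, so z_c = 2c/(γ√K_a) = 2×12.4/(15.1×0.6544) = 2.510 m.

2.51 m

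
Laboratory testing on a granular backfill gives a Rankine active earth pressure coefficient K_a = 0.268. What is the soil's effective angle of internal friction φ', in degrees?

K_a = tan²(45° − φ/2) ⇒ 45° − φ/2 = arctan(√0.268) = 27.37°.
φ = 2(45° − 27.37°) = 35.26°.

35.3°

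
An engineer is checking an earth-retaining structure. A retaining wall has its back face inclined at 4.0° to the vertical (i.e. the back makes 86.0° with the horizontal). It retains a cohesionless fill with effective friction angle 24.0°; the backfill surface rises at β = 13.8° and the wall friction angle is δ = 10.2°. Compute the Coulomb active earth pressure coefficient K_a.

0.523

K_a = sin²(α+φ) / [sin²α · sin(α−δ) · (1 + √{sin(φ+δ)sin(φ−β) / (sin(α−δ)sin(α+β))})²].
With α = 86.0°, φ = 24.0°, δ = 10.2°, β = 13.8°: K_a = 0.5231.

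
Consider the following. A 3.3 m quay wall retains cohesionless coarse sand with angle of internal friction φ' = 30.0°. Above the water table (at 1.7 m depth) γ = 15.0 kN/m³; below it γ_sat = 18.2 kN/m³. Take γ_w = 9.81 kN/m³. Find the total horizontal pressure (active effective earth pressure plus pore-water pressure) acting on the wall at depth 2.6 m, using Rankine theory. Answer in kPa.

19.8 kPa

K_a = (1 − sin φ)/(1 + sin φ) = 0.3333.
γ' = 18.2 − 9.81 = 8.390 kN/m³.
Effective vertical stress at 2.6 m: σ'_v = 15.0×1.7 + 8.390×0.900 = 33.05 kPa.
σ'_h = K_a σ'_v = 0.3333 × 33.05 = 11.02 kPa; u = γ_w × 0.900 = 8.829 kPa.
Total σ_h = 11.02 + 8.829 = 19.85 kPa.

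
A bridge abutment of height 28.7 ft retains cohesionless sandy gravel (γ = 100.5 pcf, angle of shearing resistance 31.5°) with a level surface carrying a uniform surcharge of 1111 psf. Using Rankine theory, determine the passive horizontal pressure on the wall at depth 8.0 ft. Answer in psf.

K_p = (1 + sin φ)/(1 − sin φ) = 3.188.
σ_v = γz + q = 100.5 × 8.0 + 1111 = 1915 psf.
σ_h = K_p σ_v = 3.188 × 1915 = 6106 psf.

6110 psf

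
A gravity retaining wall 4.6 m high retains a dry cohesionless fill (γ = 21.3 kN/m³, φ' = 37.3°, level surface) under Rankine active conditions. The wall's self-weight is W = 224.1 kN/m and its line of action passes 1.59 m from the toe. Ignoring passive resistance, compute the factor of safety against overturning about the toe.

K_a = tan²(45° − 37.3°/2) = 0.2453.
P_a = ½K_aγH² = 0.5×0.2453×21.3×4.6² = 55.29 kN/m, acting at H/3 = 1.533 m above the base.
Overturning moment M_o = P_a × H/3 = 55.29 × 1.533 = 84.78.
Resisting moment M_r = W × 1.59 = 224.1 × 1.59 = 356.3.
FS_overturning = M_r/M_o = 356.3/84.78 = 4.203.

4.20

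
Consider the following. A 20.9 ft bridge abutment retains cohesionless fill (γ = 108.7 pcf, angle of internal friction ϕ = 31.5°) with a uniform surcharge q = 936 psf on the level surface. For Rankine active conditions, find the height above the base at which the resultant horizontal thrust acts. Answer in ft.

K_a = 0.3136.
Triangular part P₁ = ½K_aγH² = 7446 at H/3 = 6.967 ft; rectangular part P₂ = K_a q H = 6135 at H/2 = 10.45 ft.
ȳ = (P₁·6.967 + P₂·10.45)/(P₁+P₂) = 8.540 ft.

8.54 ft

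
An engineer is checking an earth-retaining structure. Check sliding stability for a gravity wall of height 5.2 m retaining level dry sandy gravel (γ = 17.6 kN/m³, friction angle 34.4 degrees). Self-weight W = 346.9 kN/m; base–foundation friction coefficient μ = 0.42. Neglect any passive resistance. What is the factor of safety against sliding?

K_a = tan²(45° − 34.4°/2) = 0.2780.
P_a = ½K_aγH² = 0.5×0.2780×17.6×5.2² = 66.15 kN/m, acting at H/3 = 1.733 m above the base.
FS_sliding = μW / P_a = 0.42×346.9 / 66.15 = 2.203.

2.20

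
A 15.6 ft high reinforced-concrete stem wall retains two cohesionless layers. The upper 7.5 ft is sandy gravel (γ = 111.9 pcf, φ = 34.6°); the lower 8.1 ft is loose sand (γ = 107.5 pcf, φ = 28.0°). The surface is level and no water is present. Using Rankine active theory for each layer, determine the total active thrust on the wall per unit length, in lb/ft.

K_a1 = tan²(45°−34.6°/2) = 0.2756; K_a2 = tan²(45°−28.0°/2) = 0.3610.
Layer 1: σ at base = K_a1 γ₁ h₁ = 231.3 psf; P₁ = ½×231.3×7.5 = 867.5.
Layer 2: σ_v at top = γ₁h₁ = 839.2; σ_h top = K_a2×839.2 = 303.0; σ_h base = K_a2×(839.2+107.5×8.1) = 617.4.
P₂ = ½(303.0+617.4)×8.1 = 3727. Total P_a = 867.5+3727 = 4595 lb/ft.

4590 lb/ft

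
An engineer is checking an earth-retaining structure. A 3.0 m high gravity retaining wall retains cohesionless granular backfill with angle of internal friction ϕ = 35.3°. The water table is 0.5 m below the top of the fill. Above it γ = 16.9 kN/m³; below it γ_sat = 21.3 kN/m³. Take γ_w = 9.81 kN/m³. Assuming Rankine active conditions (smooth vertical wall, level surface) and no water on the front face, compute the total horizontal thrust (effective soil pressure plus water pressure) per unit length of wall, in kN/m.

K_a = tan²(45° − φ/2) = 0.2675.
γ' = 21.3 − 9.81 = 11.49 kN/m³. Depth below WT = 2.5 m.
σ'_h at WT = K_a γ d_w = 2.261 kPa; at base = 2.261 + K_a γ' × 2.5 = 9.946 kPa.
P₁ (0–0.5 m) = ½×2.261×0.5 = 0.5652. P₂ (0.5–3.0 m) = ½(2.261+9.946)×2.5 = 15.26.
P_w = ½ γ_w h₂² = 0.5×9.81×2.5² = 30.66. Total = 0.5652+15.26+30.66 = 46.48 kN/m.

46.5 kN/m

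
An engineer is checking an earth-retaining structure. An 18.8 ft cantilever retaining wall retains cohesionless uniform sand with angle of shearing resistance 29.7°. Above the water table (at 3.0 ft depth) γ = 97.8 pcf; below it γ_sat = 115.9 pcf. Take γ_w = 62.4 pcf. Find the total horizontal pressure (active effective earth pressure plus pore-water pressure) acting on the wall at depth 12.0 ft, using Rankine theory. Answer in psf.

K_a = (1 − sin φ)/(1 + sin φ) = 0.3374.
γ' = 115.9 − 62.4 = 53.50 pcf.
Effective vertical stress at 12.0 ft: σ'_v = 97.8×3.0 + 53.50×9.00 = 774.9 psf.
σ'_h = K_a σ'_v = 0.3374 × 774.9 = 261.4 psf; u = γ_w × 9.00 = 561.6 psf.
Total σ_h = 261.4 + 561.6 = 823.0 psf.

823 psf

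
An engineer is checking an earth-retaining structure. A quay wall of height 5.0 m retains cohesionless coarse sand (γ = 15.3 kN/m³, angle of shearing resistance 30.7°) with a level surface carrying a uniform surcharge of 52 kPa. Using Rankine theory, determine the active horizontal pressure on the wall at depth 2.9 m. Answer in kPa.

31.2 kPa

K_a = (1 − sin φ)/(1 + sin φ) = 0.3240.
σ_v = γz + q = 15.3 × 2.9 + 52 = 96.37 kPa.
σ_h = K_a σ_v = 0.3240 × 96.37 = 31.23 kPa.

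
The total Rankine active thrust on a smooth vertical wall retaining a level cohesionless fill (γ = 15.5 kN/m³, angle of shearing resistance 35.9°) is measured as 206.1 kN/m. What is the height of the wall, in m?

10.1 m

K_a = 0.2607. P_a = ½ K_a γ H² ⇒ H = √(2P_a/(K_a γ)).
H = √(2×206.1/(0.2607×15.5)) = 10.10 m.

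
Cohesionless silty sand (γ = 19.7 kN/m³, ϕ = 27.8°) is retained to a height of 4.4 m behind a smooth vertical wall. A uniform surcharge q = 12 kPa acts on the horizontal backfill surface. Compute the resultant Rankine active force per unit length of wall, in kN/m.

K_a = tan²(45° − φ/2) = 0.3639.
Soil triangle: ½ K_a γ H² = 0.5×0.3639×19.7×4.4² = 69.39 kN/m.
Surcharge rectangle: K_a q H = 0.3639×12×4.4 = 19.21 kN/m.
Total = 69.39 + 19.21 = 88.61 kN/m.

88.6 kN/m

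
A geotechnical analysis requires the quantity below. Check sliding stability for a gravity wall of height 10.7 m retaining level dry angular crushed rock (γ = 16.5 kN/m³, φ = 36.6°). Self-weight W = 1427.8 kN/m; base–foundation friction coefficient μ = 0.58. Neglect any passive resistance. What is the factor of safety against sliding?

3.47

K_a = tan²(45° − 36.6°/2) = 0.2530.
P_a = ½K_aγH² = 0.5×0.2530×16.5×10.7² = 238.9 kN/m, acting at H/3 = 3.567 m above the base.
FS_sliding = μW / P_a = 0.58×1427.8 / 238.9 = 3.466.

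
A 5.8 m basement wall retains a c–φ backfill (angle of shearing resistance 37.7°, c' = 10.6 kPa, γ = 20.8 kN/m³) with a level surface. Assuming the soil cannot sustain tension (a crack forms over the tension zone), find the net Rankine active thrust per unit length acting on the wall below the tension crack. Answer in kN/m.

K_a = 0.2411; √K_a = 0.4910.
Tension-crack depth z_c = 2c/(γ√K_a) = 2×10.6/(20.8×0.4910) = 2.076 m.
σ_a at base = K_a γ H − 2c√K_a = 0.2411×20.8×5.8 − 2×10.6×0.4910 = 18.67 kPa.
P_a = ½ × 18.67 × (H − z_c) = 0.5×18.67×3.724 = 34.77 kN/m.

34.8 kN/m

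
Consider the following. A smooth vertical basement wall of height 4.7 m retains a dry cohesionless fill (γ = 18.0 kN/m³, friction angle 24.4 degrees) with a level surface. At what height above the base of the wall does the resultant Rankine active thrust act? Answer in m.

1.57 m

K_a = 0.4153.
The pressure distribution is triangular, so the resultant acts at H/3 above the base = 4.7/3 = 1.567 m.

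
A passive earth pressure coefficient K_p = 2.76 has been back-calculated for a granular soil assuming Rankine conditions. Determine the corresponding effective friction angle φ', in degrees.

K_p = (1+sin φ)/(1−sin φ) ⇒ sin φ = (K_p − 1)/(K_p + 1) = 0.4681.
φ = arcsin(0.4681) = 27.91°.

27.9°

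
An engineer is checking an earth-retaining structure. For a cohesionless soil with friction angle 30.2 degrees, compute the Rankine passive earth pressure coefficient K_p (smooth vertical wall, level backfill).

3.02

K_p = (1 + sin φ)/(1 − sin φ) = tan²(45° + 30.2°/2) = 3.024.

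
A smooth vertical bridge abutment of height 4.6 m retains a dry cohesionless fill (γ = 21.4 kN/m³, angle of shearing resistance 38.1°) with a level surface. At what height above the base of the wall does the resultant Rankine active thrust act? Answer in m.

K_a = 0.2368.
The pressure distribution is triangular, so the resultant acts at H/3 above the base = 4.6/3 = 1.533 m.

1.53 m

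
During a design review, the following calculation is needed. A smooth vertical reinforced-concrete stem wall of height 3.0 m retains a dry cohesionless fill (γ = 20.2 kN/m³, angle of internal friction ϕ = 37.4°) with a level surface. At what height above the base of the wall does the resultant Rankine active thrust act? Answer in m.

1.00 m

K_a = 0.2443.
The pressure distribution is triangular, so the resultant acts at H/3 above the base = 3.0/3 = 1.000 m.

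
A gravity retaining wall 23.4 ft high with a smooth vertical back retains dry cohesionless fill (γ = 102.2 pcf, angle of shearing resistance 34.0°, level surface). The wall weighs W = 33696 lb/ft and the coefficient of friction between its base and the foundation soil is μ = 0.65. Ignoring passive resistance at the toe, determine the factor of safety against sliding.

K_a = tan²(45° − 34.0°/2) = 0.2827.
P_a = ½K_aγH² = 0.5×0.2827×102.2×23.4² = 7910 lb/ft, acting at H/3 = 7.800 ft above the base.
FS_sliding = μW / P_a = 0.65×33696 / 7910 = 2.769.

2.77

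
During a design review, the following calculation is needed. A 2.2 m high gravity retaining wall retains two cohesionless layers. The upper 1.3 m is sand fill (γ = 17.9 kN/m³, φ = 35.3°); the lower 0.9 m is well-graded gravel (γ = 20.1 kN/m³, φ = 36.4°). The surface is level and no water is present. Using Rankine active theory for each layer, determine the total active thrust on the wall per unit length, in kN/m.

11.5 kN/m

K_a1 = tan²(45°−35.3°/2) = 0.2675; K_a2 = tan²(45°−36.4°/2) = 0.2552.
Layer 1: σ at base = K_a1 γ₁ h₁ = 6.226 kPa; P₁ = ½×6.226×1.3 = 4.047.
Layer 2: σ_v at top = γ₁h₁ = 23.27; σ_h top = K_a2×23.27 = 5.938; σ_h base = K_a2×(23.27+20.1×0.9) = 10.55.
P₂ = ½(5.938+10.55)×0.9 = 7.421. Total P_a = 4.047+7.421 = 11.47 kN/m.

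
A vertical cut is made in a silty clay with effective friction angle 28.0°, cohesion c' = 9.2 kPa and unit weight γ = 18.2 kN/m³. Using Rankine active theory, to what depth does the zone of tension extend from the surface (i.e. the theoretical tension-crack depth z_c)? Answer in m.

K_a = tan²(45° − 28.0°/2) = 0.3610; √K_a = 0.6009.
The active pressure is zero where K_a γ z = 2c√K_a, so z_c = 2c/(γ√K_a) = 2×9.2/(18.2×0.6009) = 1.683 m.

1.68 m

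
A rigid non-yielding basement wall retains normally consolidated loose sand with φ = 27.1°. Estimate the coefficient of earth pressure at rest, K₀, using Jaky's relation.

K₀ = 1 − sin φ' = 1 − sin 27.1° = 0.5445.

0.544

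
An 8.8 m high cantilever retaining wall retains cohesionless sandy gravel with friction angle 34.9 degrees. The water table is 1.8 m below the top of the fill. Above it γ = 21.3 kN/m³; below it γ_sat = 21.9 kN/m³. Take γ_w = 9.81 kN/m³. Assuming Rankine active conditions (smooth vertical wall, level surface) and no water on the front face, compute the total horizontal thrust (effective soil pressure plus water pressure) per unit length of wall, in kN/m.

K_a = tan²(45° − φ/2) = 0.2721.
γ' = 21.9 − 9.81 = 12.09 kN/m³. Depth below WT = 7.0 m.
σ'_h at WT = K_a γ d_w = 10.43 kPa; at base = 10.43 + K_a γ' × 7.0 = 33.47 kPa.
P₁ (0–1.8 m) = ½×10.43×1.8 = 9.391. P₂ (1.8–8.8 m) = ½(10.43+33.47)×7.0 = 153.6.
P_w = ½ γ_w h₂² = 0.5×9.81×7.0² = 240.3. Total = 9.391+153.6+240.3 = 403.4 kN/m.

403 kN/m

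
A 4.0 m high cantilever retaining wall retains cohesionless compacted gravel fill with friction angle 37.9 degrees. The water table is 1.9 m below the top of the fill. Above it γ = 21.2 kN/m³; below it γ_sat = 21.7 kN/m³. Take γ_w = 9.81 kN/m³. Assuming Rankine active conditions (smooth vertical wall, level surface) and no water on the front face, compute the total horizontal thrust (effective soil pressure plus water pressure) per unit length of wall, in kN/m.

K_a = tan²(45° − φ/2) = 0.2389.
γ' = 21.7 − 9.81 = 11.89 kN/m³. Depth below WT = 2.1 m.
σ'_h at WT = K_a γ d_w = 9.624 kPa; at base = 9.624 + K_a γ' × 2.1 = 15.59 kPa.
P₁ (0–1.9 m) = ½×9.624×1.9 = 9.143. P₂ (1.9–4.0 m) = ½(9.624+15.59)×2.1 = 26.48.
P_w = ½ γ_w h₂² = 0.5×9.81×2.1² = 21.63. Total = 9.143+26.48+21.63 = 57.25 kN/m.

57.2 kN/m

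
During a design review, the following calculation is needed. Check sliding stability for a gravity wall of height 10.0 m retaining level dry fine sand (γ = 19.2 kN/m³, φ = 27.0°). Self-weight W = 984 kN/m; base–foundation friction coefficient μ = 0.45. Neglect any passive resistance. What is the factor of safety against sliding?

1.23

K_a = tan²(45° − 27.0°/2) = 0.3755.
P_a = ½K_aγH² = 0.5×0.3755×19.2×10.0² = 360.5 kN/m, acting at H/3 = 3.333 m above the base.
FS_sliding = μW / P_a = 0.45×984 / 360.5 = 1.228.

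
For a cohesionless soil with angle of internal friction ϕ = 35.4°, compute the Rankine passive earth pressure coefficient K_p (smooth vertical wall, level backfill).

K_p = (1 + sin φ)/(1 − sin φ) = tan²(45° + 35.4°/2) = 3.754.

3.75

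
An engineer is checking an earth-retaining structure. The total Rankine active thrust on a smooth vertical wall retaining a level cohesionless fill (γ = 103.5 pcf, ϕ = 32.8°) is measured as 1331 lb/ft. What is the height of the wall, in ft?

9.30 ft

K_a = 0.2973. P_a = ½ K_a γ H² ⇒ H = √(2P_a/(K_a γ)).
H = √(2×1331/(0.2973×103.5)) = 9.302 ft.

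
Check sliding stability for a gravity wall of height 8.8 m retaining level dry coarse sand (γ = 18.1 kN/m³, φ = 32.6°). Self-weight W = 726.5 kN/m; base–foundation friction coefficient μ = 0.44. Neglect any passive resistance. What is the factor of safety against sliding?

K_a = tan²(45° − 32.6°/2) = 0.2997.
P_a = ½K_aγH² = 0.5×0.2997×18.1×8.8² = 210.1 kN/m, acting at H/3 = 2.933 m above the base.
FS_sliding = μW / P_a = 0.44×726.5 / 210.1 = 1.522.

1.52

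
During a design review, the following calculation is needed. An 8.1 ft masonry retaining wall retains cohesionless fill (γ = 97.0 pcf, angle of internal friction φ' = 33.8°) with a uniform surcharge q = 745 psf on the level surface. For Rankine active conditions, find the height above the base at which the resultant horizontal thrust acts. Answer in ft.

K_a = 0.2851.
Triangular part P₁ = ½K_aγH² = 907.2 at H/3 = 2.700 ft; rectangular part P₂ = K_a q H = 1720 at H/2 = 4.050 ft.
ȳ = (P₁·2.700 + P₂·4.050)/(P₁+P₂) = 3.584 ft.

3.58 ft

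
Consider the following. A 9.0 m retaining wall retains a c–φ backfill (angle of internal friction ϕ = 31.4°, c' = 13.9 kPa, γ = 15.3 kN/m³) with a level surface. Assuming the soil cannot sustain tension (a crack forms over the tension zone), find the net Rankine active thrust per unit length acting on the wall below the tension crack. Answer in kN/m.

K_a = 0.3149; √K_a = 0.5612.
Tension-crack depth z_c = 2c/(γ√K_a) = 2×13.9/(15.3×0.5612) = 3.238 m.
σ_a at base = K_a γ H − 2c√K_a = 0.3149×15.3×9.0 − 2×13.9×0.5612 = 27.76 kPa.
P_a = ½ × 27.76 × (H − z_c) = 0.5×27.76×5.762 = 79.99 kN/m.

80.0 kN/m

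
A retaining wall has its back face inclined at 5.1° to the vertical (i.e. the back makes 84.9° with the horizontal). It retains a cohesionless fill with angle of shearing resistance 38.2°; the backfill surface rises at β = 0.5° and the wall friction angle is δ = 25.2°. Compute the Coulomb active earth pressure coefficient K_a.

0.254

K_a = sin²(α+φ) / [sin²α · sin(α−δ) · (1 + √{sin(φ+δ)sin(φ−β) / (sin(α−δ)sin(α+β))})²].
With α = 84.9°, φ = 38.2°, δ = 25.2°, β = 0.5°: K_a = 0.2537.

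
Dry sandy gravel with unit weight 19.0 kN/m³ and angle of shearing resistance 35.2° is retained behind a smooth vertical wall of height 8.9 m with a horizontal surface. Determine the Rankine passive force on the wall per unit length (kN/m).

K_p = tan²(45° + φ/2) = 3.722.
P_p = ½ K_p γ H² = 0.5 × 3.722 × 19.0 × 8.9² = 2801 kN/m.

2800 kN/m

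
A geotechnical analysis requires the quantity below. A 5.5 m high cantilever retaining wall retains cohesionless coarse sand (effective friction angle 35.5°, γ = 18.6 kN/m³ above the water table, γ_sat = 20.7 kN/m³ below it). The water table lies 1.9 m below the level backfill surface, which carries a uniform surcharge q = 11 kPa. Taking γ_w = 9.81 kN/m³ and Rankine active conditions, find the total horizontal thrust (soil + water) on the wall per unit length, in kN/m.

141 kN/m

K_a = tan²(45° − φ/2) = 0.2653.
γ' = 20.7 − 9.81 = 10.89 kN/m³. h₂ = H − d_w = 3.6 m.
σ'_h: at surface K_a·q = 2.918; at WT K_a(q+γd_w) = 12.29; at base K_a(q+γd_w+γ'h₂) = 22.69 kPa.
P₁ = ½(2.918+12.29)×1.9 = 14.45; P₂ = ½(12.29+22.69)×3.6 = 62.97; P_w = ½γ_w h₂² = 63.57.
Total = 14.45+62.97+63.57 = 141.0 kN/m.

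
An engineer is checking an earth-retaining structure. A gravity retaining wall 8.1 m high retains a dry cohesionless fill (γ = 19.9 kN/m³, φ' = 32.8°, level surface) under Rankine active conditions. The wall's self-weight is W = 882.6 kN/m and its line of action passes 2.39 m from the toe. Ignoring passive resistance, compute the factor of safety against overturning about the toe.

4.03

K_a = tan²(45° − 32.8°/2) = 0.2973.
P_a = ½K_aγH² = 0.5×0.2973×19.9×8.1² = 194.1 kN/m, acting at H/3 = 2.700 m above the base.
Overturning moment M_o = P_a × H/3 = 194.1 × 2.700 = 524.0.
Resisting moment M_r = W × 2.39 = 882.6 × 2.39 = 2109.
FS_overturning = M_r/M_o = 2109/524.0 = 4.026.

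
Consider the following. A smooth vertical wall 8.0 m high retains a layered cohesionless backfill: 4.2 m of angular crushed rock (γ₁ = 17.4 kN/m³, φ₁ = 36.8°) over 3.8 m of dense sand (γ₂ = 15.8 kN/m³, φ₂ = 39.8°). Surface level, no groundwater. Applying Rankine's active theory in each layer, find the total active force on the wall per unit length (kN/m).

K_a1 = tan²(45°−36.8°/2) = 0.2508; K_a2 = tan²(45°−39.8°/2) = 0.2194.
Layer 1: σ at base = K_a1 γ₁ h₁ = 18.33 kPa; P₁ = ½×18.33×4.2 = 38.48.
Layer 2: σ_v at top = γ₁h₁ = 73.08; σ_h top = K_a2×73.08 = 16.04; σ_h base = K_a2×(73.08+15.8×3.8) = 29.21.
P₂ = ½(16.04+29.21)×3.8 = 85.97. Total P_a = 38.48+85.97 = 124.5 kN/m.

124 kN/m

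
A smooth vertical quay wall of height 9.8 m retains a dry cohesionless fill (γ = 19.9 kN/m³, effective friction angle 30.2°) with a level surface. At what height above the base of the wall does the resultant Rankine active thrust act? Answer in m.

3.27 m

K_a = 0.3307.
The pressure distribution is triangular, so the resultant acts at H/3 above the base = 9.8/3 = 3.267 m.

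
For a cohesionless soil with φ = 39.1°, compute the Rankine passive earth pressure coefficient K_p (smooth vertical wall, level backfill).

K_p = (1 + sin φ)/(1 − sin φ) = tan²(45° + 39.1°/2) = 4.415.

4.42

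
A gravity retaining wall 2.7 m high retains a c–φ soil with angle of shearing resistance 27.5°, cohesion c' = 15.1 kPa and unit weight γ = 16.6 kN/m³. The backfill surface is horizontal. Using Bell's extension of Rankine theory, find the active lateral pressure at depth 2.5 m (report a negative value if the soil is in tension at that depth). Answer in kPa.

K_a = (1 − sin φ)/(1 + sin φ) = 0.3682.
σ_a = K_a γ z − 2c√K_a = 0.3682×16.6×2.5 − 2×15.1×0.6068 = -3.045 kPa.

-3.04 kPa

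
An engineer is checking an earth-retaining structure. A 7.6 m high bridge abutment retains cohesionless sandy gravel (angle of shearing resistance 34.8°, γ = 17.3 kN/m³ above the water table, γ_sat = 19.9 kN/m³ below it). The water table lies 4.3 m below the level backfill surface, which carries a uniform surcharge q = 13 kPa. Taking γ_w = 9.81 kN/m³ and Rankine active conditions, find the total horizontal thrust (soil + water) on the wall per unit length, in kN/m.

206 kN/m

K_a = tan²(45° − φ/2) = 0.2733.
γ' = 19.9 − 9.81 = 10.09 kN/m³. h₂ = H − d_w = 3.3 m.
σ'_h: at surface K_a·q = 3.553; at WT K_a(q+γd_w) = 23.88; at base K_a(q+γd_w+γ'h₂) = 32.98 kPa.
P₁ = ½(3.553+23.88)×4.3 = 58.99; P₂ = ½(23.88+32.98)×3.3 = 93.83; P_w = ½γ_w h₂² = 53.42.
Total = 58.99+93.83+53.42 = 206.2 kN/m.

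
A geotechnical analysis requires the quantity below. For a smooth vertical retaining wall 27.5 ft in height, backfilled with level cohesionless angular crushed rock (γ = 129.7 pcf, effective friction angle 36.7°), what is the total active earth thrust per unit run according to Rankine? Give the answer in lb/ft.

K_a = tan²(45° − φ/2) = 0.2519.
P_a = ½ K_a γ H² = 0.5 × 0.2519 × 129.7 × 27.5² = 12350 lb/ft.

12400 lb/ft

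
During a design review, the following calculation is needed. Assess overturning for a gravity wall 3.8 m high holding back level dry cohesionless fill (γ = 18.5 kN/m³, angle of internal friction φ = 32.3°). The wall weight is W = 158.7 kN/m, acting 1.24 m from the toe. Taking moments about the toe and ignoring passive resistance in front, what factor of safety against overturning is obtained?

3.83

K_a = tan²(45° − 32.3°/2) = 0.3035.
P_a = ½K_aγH² = 0.5×0.3035×18.5×3.8² = 40.54 kN/m, acting at H/3 = 1.267 m above the base.
Overturning moment M_o = P_a × H/3 = 40.54 × 1.267 = 51.35.
Resisting moment M_r = W × 1.24 = 158.7 × 1.24 = 196.8.
FS_overturning = M_r/M_o = 196.8/51.35 = 3.833.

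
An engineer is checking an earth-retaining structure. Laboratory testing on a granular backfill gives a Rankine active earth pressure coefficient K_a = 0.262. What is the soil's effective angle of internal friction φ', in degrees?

K_a = tan²(45° − φ/2) ⇒ 45° − φ/2 = arctan(√0.262) = 27.11°.
φ = 2(45° − 27.11°) = 35.79°.

35.8°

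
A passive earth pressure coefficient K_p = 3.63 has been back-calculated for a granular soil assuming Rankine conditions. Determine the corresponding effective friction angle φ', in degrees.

34.6°

K_p = (1+sin φ)/(1−sin φ) ⇒ sin φ = (K_p − 1)/(K_p + 1) = 0.5680.
φ = arcsin(0.5680) = 34.61°.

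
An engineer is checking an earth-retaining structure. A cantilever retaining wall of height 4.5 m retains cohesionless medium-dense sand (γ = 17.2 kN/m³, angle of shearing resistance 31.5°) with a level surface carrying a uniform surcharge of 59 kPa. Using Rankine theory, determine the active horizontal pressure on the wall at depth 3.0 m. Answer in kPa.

34.7 kPa

K_a = (1 − sin φ)/(1 + sin φ) = 0.3136.
σ_v = γz + q = 17.2 × 3.0 + 59 = 110.6 kPa.
σ_h = K_a σ_v = 0.3136 × 110.6 = 34.69 kPa.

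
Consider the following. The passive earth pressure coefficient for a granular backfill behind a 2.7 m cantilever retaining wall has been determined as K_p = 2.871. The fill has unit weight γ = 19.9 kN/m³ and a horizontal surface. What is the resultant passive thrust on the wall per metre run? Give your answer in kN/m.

P = ½ K_p γ H² = 0.5 × 2.871 × 19.9 × 2.7² = 208.2 kN/m.

208 kN/m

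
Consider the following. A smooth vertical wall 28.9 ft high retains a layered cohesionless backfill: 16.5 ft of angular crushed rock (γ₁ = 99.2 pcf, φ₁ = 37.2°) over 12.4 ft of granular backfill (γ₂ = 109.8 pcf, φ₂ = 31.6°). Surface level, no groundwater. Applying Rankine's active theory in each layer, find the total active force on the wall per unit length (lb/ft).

K_a1 = tan²(45°−37.2°/2) = 0.2464; K_a2 = tan²(45°−31.6°/2) = 0.3123.
Layer 1: σ at base = K_a1 γ₁ h₁ = 403.3 psf; P₁ = ½×403.3×16.5 = 3328.
Layer 2: σ_v at top = γ₁h₁ = 1637; σ_h top = K_a2×1637 = 511.3; σ_h base = K_a2×(1637+109.8×12.4) = 936.5.
P₂ = ½(511.3+936.5)×12.4 = 8976. Total P_a = 3328+8976 = 12300 lb/ft.

12300 lb/ft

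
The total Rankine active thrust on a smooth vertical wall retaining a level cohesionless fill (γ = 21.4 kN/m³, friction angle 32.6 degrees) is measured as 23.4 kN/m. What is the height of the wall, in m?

2.70 m

K_a = 0.2997. P_a = ½ K_a γ H² ⇒ H = √(2P_a/(K_a γ)).
H = √(2×23.4/(0.2997×21.4)) = 2.701 m.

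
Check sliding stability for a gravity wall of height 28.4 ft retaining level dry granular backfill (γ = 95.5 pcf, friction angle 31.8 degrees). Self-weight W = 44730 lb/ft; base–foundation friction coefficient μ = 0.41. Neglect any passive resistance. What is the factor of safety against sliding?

K_a = tan²(45° − 31.8°/2) = 0.3098.
P_a = ½K_aγH² = 0.5×0.3098×95.5×28.4² = 11930 lb/ft, acting at H/3 = 9.467 ft above the base.
FS_sliding = μW / P_a = 0.41×44730 / 11930 = 1.537.

1.54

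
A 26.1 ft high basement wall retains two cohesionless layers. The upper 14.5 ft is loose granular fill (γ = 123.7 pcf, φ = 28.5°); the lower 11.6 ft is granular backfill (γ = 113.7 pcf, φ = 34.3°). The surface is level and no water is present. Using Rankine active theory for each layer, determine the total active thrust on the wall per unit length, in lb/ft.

K_a1 = tan²(45°−28.5°/2) = 0.3540; K_a2 = tan²(45°−34.3°/2) = 0.2792.
Layer 1: σ at base = K_a1 γ₁ h₁ = 634.9 psf; P₁ = ½×634.9×14.5 = 4603.
Layer 2: σ_v at top = γ₁h₁ = 1794; σ_h top = K_a2×1794 = 500.7; σ_h base = K_a2×(1794+113.7×11.6) = 868.9.
P₂ = ½(500.7+868.9)×11.6 = 7944. Total P_a = 4603+7944 = 12550 lb/ft.

12500 lb/ft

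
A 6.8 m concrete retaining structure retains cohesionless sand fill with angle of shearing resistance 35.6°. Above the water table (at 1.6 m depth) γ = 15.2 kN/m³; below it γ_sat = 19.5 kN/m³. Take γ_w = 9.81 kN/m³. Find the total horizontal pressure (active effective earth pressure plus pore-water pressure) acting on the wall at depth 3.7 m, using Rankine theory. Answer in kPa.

32.4 kPa

K_a = (1 − sin φ)/(1 + sin φ) = 0.2641.
γ' = 19.5 − 9.81 = 9.690 kN/m³.
Effective vertical stress at 3.7 m: σ'_v = 15.2×1.6 + 9.690×2.10 = 44.67 kPa.
σ'_h = K_a σ'_v = 0.2641 × 44.67 = 11.80 kPa; u = γ_w × 2.10 = 20.60 kPa.
Total σ_h = 11.80 + 20.60 = 32.40 kPa.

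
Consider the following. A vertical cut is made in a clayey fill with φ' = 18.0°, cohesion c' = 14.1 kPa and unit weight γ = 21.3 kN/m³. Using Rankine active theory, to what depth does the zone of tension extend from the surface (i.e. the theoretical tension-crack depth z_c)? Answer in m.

1.82 m

K_a = tan²(45° − 18.0°/2) = 0.5279; √K_a = 0.7265.
The active pressure is zero where K_a γ z = 2c√K_a, so z_c = 2c/(γ√K_a) = 2×14.1/(21.3×0.7265) = 1.822 m.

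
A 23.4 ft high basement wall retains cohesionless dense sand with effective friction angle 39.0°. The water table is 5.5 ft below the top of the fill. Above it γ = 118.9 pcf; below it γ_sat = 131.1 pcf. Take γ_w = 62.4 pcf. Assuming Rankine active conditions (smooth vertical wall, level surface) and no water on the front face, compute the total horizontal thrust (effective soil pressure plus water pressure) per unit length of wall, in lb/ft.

15600 lb/ft

K_a = tan²(45° − φ/2) = 0.2275.
γ' = 131.1 − 62.4 = 68.70 pcf. Depth below WT = 17.9 ft.
σ'_h at WT = K_a γ d_w = 148.8 psf; at base = 148.8 + K_a γ' × 17.9 = 428.5 psf.
P₁ (0–5.5 ft) = ½×148.8×5.5 = 409.1. P₂ (5.5–23.4 ft) = ½(148.8+428.5)×17.9 = 5167.
P_w = ½ γ_w h₂² = 0.5×62.4×17.9² = 9997. Total = 409.1+5167+9997 = 15570 lb/ft.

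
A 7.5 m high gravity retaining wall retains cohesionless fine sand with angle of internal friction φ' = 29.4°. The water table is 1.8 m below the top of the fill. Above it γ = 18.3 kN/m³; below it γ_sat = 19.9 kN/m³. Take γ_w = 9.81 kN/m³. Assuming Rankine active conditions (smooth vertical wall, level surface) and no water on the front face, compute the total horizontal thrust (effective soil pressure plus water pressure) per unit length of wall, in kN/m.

290 kN/m

K_a = tan²(45° − φ/2) = 0.3415.
γ' = 19.9 − 9.81 = 10.09 kN/m³. Depth below WT = 5.7 m.
σ'_h at WT = K_a γ d_w = 11.25 kPa; at base = 11.25 + K_a γ' × 5.7 = 30.89 kPa.
P₁ (0–1.8 m) = ½×11.25×1.8 = 10.12. P₂ (1.8–7.5 m) = ½(11.25+30.89)×5.7 = 120.1.
P_w = ½ γ_w h₂² = 0.5×9.81×5.7² = 159.4. Total = 10.12+120.1+159.4 = 289.6 kN/m.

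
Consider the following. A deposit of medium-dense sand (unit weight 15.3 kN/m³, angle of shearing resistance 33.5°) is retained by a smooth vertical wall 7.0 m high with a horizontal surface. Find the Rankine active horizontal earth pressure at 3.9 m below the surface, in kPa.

K_a = (1 − sin φ)/(1 + sin φ) = 0.2887.
σ_h = K_a γ z = 0.2887 × 15.3 × 3.9 = 17.23 kPa.

17.2 kPa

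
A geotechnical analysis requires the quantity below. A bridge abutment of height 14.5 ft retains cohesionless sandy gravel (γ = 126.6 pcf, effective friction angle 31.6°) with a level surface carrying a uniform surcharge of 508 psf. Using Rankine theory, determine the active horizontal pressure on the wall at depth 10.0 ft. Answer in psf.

554 psf

K_a = (1 − sin φ)/(1 + sin φ) = 0.3123.
σ_v = γz + q = 126.6 × 10.0 + 508 = 1774 psf.
σ_h = K_a σ_v = 0.3123 × 1774 = 554.1 psf.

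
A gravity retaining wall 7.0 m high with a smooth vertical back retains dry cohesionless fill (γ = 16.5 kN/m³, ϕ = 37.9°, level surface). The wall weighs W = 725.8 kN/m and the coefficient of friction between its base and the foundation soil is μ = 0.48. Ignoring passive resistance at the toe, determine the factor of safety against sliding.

3.61

K_a = tan²(45° − 37.9°/2) = 0.2389.
P_a = ½K_aγH² = 0.5×0.2389×16.5×7.0² = 96.59 kN/m, acting at H/3 = 2.333 m above the base.
FS_sliding = μW / P_a = 0.48×725.8 / 96.59 = 3.607.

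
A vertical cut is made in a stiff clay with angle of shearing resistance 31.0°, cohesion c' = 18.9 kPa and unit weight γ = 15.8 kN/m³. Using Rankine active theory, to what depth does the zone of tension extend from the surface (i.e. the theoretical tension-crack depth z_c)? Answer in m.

4.23 m

K_a = tan²(45° − 31.0°/2) = 0.3201; √K_a = 0.5658.
The active pressure is zero where K_a γ z = 2c√K_a, so z_c = 2c/(γ√K_a) = 2×18.9/(15.8×0.5658) = 4.229 m.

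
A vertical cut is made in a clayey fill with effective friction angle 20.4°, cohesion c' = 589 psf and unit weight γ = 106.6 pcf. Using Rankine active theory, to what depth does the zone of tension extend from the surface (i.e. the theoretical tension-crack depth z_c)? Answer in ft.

15.9 ft

K_a = tan²(45° − 20.4°/2) = 0.4831; √K_a = 0.6950.
The active pressure is zero where K_a γ z = 2c√K_a, so z_c = 2c/(γ√K_a) = 2×589/(106.6×0.6950) = 15.90 ft.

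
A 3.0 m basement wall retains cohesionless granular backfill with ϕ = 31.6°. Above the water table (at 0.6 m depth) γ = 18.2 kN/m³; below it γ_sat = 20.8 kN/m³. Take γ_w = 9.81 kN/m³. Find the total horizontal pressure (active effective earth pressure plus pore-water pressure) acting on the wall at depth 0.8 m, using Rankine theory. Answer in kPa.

K_a = (1 − sin φ)/(1 + sin φ) = 0.3123.
γ' = 20.8 − 9.81 = 10.99 kN/m³.
Effective vertical stress at 0.8 m: σ'_v = 18.2×0.6 + 10.99×0.200 = 13.12 kPa.
σ'_h = K_a σ'_v = 0.3123 × 13.12 = 4.097 kPa; u = γ_w × 0.200 = 1.962 kPa.
Total σ_h = 4.097 + 1.962 = 6.059 kPa.

6.06 kPa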